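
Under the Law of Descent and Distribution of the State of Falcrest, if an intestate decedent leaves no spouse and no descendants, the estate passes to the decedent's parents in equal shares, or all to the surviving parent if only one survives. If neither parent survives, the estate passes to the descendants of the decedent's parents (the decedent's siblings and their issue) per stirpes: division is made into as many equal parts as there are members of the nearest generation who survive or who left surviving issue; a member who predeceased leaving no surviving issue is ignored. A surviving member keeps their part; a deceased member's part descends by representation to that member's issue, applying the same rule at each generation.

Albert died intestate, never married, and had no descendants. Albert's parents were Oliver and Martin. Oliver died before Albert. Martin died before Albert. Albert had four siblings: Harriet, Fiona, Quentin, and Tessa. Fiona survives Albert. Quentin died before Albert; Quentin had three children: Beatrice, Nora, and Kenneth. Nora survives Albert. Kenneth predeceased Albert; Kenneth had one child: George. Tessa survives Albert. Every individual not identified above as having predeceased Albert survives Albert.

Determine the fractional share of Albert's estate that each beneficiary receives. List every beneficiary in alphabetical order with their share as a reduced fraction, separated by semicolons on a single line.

Neither parent survives and there are no descendants, so the estate passes to Albert's siblings and their issue per stirpes.
The estate is divided into 4 equal shares of 1/4 among Harriet, Fiona, Quentin, Tessa.
Harriet is living and takes 1/4.
Fiona is living and takes 1/4.
Quentin predeceased; the 1/4 allotted to Quentin's branch passes to Quentin's issue by representation.
The 1/4 is divided into 3 equal shares of 1/12 among Beatrice, Nora, Kenneth.
Beatrice is living and takes 1/12.
Nora is living and takes 1/12.
Kenneth predeceased; the 1/12 allotted to Kenneth's branch passes to Kenneth's issue by representation.
George is the sole taker at this level and receives the full 1/12.
Tessa is living and takes 1/4.

Beatrice 1/12; Fiona 1/4; George 1/12; Harriet 1/4; Nora 1/12; Tessa 1/4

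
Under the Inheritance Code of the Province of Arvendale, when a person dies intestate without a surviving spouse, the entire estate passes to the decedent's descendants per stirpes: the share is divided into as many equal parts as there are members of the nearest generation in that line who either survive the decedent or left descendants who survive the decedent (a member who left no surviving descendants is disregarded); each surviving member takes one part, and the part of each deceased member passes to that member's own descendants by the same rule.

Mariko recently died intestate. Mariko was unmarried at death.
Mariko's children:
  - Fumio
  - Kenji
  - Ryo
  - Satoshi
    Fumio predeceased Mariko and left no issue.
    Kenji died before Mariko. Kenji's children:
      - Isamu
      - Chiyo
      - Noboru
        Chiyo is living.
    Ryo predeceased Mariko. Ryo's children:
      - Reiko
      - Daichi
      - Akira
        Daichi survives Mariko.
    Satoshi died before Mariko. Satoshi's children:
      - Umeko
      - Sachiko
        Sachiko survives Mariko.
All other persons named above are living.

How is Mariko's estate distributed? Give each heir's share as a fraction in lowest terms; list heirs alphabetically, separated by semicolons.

Akira 1/9; Chiyo 1/9; Daichi 1/9; Isamu 1/9; Noboru 1/9; Reiko 1/9; Sachiko 1/6; Umeko 1/6

There is no surviving spouse, so the entire estate passes to Mariko's descendants per stirpes.
Fumio left no surviving issue, so that branch lapses and is disregarded.
The estate is divided into 3 equal shares of 1/3 among Kenji, Ryo, Satoshi.
Kenji predeceased; the 1/3 allotted to Kenji's branch passes to Kenji's issue by representation.
The 1/3 is divided into 3 equal shares of 1/9 among Isamu, Chiyo, Noboru.
Isamu is living and takes 1/9.
Chiyo is living and takes 1/9.
Noboru is living and takes 1/9.
Ryo predeceased; the 1/3 allotted to Ryo's branch passes to Ryo's issue by representation.
The 1/3 is divided into 3 equal shares of 1/9 among Reiko, Daichi, Akira.
Reiko is living and takes 1/9.
Daichi is living and takes 1/9.
Akira is living and takes 1/9.
Satoshi predeceased; the 1/3 allotted to Satoshi's branch passes to Satoshi's issue by representation.
The 1/3 is divided into 2 equal shares of 1/6 among Umeko, Sachiko.
Umeko is living and takes 1/6.
Sachiko is living and takes 1/6.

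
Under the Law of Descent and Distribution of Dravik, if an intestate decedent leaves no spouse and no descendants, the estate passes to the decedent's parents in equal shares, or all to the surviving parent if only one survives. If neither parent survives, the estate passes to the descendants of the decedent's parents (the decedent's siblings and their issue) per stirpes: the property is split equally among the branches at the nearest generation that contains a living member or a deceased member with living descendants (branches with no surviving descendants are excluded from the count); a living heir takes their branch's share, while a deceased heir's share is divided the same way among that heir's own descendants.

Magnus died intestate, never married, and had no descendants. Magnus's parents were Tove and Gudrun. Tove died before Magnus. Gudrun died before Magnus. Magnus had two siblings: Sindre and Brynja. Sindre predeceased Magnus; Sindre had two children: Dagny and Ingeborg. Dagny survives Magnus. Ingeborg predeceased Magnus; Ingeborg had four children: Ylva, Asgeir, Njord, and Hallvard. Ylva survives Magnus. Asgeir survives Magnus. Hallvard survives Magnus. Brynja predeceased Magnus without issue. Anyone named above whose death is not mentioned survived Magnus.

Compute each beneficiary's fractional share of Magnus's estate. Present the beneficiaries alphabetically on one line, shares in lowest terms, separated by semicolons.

Neither parent survives and there are no descendants, so the estate passes to Magnus's siblings and their issue per stirpes.
Brynja left no surviving issue, so that branch lapses and is disregarded.
Sindre's line is the sole branch at this level, so the full 1 passes to Sindre's issue by representation.
The estate is divided into 2 equal shares of 1/2 among Dagny, Ingeborg.
Dagny is living and takes 1/2.
Ingeborg predeceased; the 1/2 allotted to Ingeborg's branch passes to Ingeborg's issue by representation.
The 1/2 is divided into 4 equal shares of 1/8 among Ylva, Asgeir, Njord, Hallvard.
Ylva is living and takes 1/8.
Asgeir is living and takes 1/8.
Njord is living and takes 1/8.
Hallvard is living and takes 1/8.

Asgeir 1/8; Dagny 1/2; Hallvard 1/8; Njord 1/8; Ylva 1/8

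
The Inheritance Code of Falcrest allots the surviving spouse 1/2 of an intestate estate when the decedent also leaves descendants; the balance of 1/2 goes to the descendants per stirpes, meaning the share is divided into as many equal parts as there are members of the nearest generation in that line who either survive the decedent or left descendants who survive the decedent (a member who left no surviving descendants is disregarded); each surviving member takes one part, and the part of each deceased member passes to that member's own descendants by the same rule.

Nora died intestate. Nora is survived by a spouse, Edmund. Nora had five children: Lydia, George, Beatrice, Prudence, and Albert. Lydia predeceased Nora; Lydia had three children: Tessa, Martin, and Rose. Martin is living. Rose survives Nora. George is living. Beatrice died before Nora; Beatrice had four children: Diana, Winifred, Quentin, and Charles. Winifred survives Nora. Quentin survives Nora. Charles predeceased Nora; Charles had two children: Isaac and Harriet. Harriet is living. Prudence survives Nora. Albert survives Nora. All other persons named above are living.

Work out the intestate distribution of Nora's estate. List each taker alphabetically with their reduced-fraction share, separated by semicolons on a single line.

Edmund, as surviving spouse, takes 1/2.
The remaining 1/2 passes to Nora's descendants per stirpes.
The 1/2 is divided into 5 equal shares of 1/10 among Lydia, George, Beatrice, Prudence, Albert.
Lydia predeceased; the 1/10 allotted to Lydia's branch passes to Lydia's issue by representation.
The 1/10 is divided into 3 equal shares of 1/30 among Tessa, Martin, Rose.
Tessa is living and takes 1/30.
Martin is living and takes 1/30.
Rose is living and takes 1/30.
George is living and takes 1/10.
Beatrice predeceased; the 1/10 allotted to Beatrice's branch passes to Beatrice's issue by representation.
The 1/10 is divided into 4 equal shares of 1/40 among Diana, Winifred, Quentin, Charles.
Diana is living and takes 1/40.
Winifred is living and takes 1/40.
Quentin is living and takes 1/40.
Charles predeceased; the 1/40 allotted to Charles's branch passes to Charles's issue by representation.
The 1/40 is divided into 2 equal shares of 1/80 among Isaac, Harriet.
Isaac is living and takes 1/80.
Harriet is living and takes 1/80.
Prudence is living and takes 1/10.
Albert is living and takes 1/10.

Albert 1/10; Diana 1/40; Edmund 1/2; George 1/10; Harriet 1/80; Isaac 1/80; Martin 1/30; Prudence 1/10; Quentin 1/40; Rose 1/30; Tessa 1/30; Winifred 1/40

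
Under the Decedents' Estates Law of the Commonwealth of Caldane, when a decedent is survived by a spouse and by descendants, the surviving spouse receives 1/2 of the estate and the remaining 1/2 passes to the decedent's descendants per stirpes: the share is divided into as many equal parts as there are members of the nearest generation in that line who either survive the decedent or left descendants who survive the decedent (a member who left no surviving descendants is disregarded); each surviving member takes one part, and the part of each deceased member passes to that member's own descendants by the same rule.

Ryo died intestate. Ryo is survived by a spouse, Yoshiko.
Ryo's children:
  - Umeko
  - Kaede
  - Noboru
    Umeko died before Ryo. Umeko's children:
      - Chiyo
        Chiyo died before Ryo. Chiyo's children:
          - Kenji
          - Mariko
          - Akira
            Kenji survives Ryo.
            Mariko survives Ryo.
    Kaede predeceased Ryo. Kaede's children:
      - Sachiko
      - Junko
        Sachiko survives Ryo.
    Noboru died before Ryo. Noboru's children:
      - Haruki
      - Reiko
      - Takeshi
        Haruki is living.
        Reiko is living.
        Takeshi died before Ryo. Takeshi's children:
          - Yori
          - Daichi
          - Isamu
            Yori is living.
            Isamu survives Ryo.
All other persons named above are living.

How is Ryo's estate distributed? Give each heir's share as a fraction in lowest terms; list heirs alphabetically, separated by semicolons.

Akira 1/18; Daichi 1/54; Haruki 1/18; Isamu 1/54; Junko 1/12; Kenji 1/18; Mariko 1/18; Reiko 1/18; Sachiko 1/12; Yori 1/54; Yoshiko 1/2

Yoshiko, as surviving spouse, takes 1/2.
The remaining 1/2 passes to Ryo's descendants per stirpes.
The 1/2 is divided into 3 equal shares of 1/6 among Umeko, Kaede, Noboru.
Umeko predeceased; the 1/6 allotted to Umeko's branch passes to Umeko's issue by representation.
Chiyo's line is the sole branch at this level, so the full 1/6 passes to Chiyo's issue by representation.
The 1/6 is divided into 3 equal shares of 1/18 among Kenji, Mariko, Akira.
Kenji is living and takes 1/18.
Mariko is living and takes 1/18.
Akira is living and takes 1/18.
Kaede predeceased; the 1/6 allotted to Kaede's branch passes to Kaede's issue by representation.
The 1/6 is divided into 2 equal shares of 1/12 among Sachiko, Junko.
Sachiko is living and takes 1/12.
Junko is living and takes 1/12.
Noboru predeceased; the 1/6 allotted to Noboru's branch passes to Noboru's issue by representation.
The 1/6 is divided into 3 equal shares of 1/18 among Haruki, Reiko, Takeshi.
Haruki is living and takes 1/18.
Reiko is living and takes 1/18.
Takeshi predeceased; the 1/18 allotted to Takeshi's branch passes to Takeshi's issue by representation.
The 1/18 is divided into 3 equal shares of 1/54 among Yori, Daichi, Isamu.
Yori is living and takes 1/54.
Daichi is living and takes 1/54.
Isamu is living and takes 1/54.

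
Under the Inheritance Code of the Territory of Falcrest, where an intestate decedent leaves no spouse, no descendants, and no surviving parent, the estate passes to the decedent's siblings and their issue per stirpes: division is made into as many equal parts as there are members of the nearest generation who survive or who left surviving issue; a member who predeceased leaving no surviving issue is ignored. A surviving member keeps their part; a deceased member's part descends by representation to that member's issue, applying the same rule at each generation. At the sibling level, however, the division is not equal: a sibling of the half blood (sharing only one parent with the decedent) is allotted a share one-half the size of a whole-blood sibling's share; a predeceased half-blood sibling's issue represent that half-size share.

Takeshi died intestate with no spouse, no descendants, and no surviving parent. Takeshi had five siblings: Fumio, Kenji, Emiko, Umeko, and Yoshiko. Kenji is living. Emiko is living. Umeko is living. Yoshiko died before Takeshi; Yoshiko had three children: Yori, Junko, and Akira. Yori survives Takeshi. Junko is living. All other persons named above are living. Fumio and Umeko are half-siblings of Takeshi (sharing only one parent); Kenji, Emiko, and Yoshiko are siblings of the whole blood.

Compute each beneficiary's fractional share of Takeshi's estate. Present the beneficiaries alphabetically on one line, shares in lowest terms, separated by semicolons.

Akira 1/12; Emiko 1/4; Fumio 1/8; Junko 1/12; Kenji 1/4; Umeko 1/8; Yori 1/12

No spouse, descendants, or parent survives, so the estate passes to Takeshi's siblings per stirpes.
Half-blood siblings count for one-half the weight of whole-blood siblings at the initial division.
Dividing 1 in proportion to weights (total weight 4): Fumio (weight 1/2) → 1/8; Kenji (weight 1) → 1/4; Emiko (weight 1) → 1/4; Umeko (weight 1/2) → 1/8; Yoshiko (weight 1) → 1/4.
Fumio is living and takes 1/8.
Kenji is living and takes 1/4.
Emiko is living and takes 1/4.
Umeko is living and takes 1/8.
Yoshiko predeceased; the 1/4 allotted to Yoshiko's branch passes to Yoshiko's issue by representation.
The 1/4 is divided into 3 equal shares of 1/12 among Yori, Junko, Akira.
Yori is living and takes 1/12.
Junko is living and takes 1/12.
Akira is living and takes 1/12.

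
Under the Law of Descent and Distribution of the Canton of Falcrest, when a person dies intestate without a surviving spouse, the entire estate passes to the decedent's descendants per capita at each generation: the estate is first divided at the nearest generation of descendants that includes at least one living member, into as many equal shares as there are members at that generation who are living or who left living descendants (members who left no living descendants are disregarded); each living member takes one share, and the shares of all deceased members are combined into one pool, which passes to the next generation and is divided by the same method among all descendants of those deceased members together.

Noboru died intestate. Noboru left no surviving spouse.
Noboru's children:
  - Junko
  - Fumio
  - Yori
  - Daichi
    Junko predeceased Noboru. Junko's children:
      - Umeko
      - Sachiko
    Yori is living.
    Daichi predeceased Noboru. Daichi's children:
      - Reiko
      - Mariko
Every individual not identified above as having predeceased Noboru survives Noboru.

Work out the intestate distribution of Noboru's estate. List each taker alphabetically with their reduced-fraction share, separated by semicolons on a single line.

Fumio 1/4; Mariko 1/8; Reiko 1/8; Sachiko 1/8; Umeko 1/8; Yori 1/4

There is no surviving spouse, so the entire estate passes to Noboru's descendants per capita at each generation.
At generation 1 (Junko, Fumio, Yori, Daichi) there are 4 shares of (1)/4 = 1/4 each.
Living: Fumio and Yori — each takes 1/4.
Deceased: Junko and Daichi. Their combined 1/2 is pooled and carried to generation 2.
At generation 2 (Umeko, Sachiko, Reiko, Mariko) there are 4 shares of (1/2)/4 = 1/8 each.
Living: Umeko, Sachiko, Reiko, and Mariko — each takes 1/8.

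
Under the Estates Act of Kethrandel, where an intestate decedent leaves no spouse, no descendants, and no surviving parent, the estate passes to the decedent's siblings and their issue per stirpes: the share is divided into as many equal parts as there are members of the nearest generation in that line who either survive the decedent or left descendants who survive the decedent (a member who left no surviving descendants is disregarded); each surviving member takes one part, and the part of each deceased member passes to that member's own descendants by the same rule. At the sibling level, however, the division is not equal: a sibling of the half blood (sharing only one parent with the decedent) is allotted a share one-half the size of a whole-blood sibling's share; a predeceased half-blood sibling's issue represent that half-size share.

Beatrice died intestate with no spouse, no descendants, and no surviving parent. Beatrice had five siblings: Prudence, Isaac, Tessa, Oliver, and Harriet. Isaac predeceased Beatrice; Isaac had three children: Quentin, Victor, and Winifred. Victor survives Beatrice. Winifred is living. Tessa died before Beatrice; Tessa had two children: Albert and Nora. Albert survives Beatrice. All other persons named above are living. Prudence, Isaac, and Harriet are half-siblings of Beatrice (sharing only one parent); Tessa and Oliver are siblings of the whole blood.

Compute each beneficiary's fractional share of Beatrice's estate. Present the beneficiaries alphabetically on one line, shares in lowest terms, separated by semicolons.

No spouse, descendants, or parent survives, so the estate passes to Beatrice's siblings per stirpes.
Half-blood siblings count for one-half the weight of whole-blood siblings at the initial division.
Dividing 1 in proportion to weights (total weight 7/2): Prudence (weight 1/2) → 1/7; Isaac (weight 1/2) → 1/7; Tessa (weight 1) → 2/7; Oliver (weight 1) → 2/7; Harriet (weight 1/2) → 1/7.
Prudence is living and takes 1/7.
Isaac predeceased; the 1/7 allotted to Isaac's branch passes to Isaac's issue by representation.
The 1/7 is divided into 3 equal shares of 1/21 among Quentin, Victor, Winifred.
Quentin is living and takes 1/21.
Victor is living and takes 1/21.
Winifred is living and takes 1/21.
Tessa predeceased; the 2/7 allotted to Tessa's branch passes to Tessa's issue by representation.
The 2/7 is divided into 2 equal shares of 1/7 among Albert, Nora.
Albert is living and takes 1/7.
Nora is living and takes 1/7.
Oliver is living and takes 2/7.
Harriet is living and takes 1/7.

Albert 1/7; Harriet 1/7; Nora 1/7; Oliver 2/7; Prudence 1/7; Quentin 1/21; Victor 1/21; Winifred 1/21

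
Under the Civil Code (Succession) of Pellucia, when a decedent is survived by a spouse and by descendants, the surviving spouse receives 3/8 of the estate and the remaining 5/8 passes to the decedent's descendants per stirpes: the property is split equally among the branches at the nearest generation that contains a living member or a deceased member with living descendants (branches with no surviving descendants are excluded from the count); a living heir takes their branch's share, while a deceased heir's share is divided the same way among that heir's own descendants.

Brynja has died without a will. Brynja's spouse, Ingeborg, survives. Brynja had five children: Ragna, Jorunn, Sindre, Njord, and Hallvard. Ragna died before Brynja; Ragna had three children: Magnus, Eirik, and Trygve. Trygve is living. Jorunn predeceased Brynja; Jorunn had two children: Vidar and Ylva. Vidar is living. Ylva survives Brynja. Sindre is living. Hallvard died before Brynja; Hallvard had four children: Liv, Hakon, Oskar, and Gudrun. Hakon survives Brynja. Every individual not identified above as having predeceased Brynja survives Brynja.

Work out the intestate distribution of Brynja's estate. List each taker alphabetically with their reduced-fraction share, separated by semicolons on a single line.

Ingeborg, as surviving spouse, takes 3/8.
The remaining 5/8 passes to Brynja's descendants per stirpes.
The 5/8 is divided into 5 equal shares of 1/8 among Ragna, Jorunn, Sindre, Njord, Hallvard.
Ragna predeceased; the 1/8 allotted to Ragna's branch passes to Ragna's issue by representation.
The 1/8 is divided into 3 equal shares of 1/24 among Magnus, Eirik, Trygve.
Magnus is living and takes 1/24.
Eirik is living and takes 1/24.
Trygve is living and takes 1/24.
Jorunn predeceased; the 1/8 allotted to Jorunn's branch passes to Jorunn's issue by representation.
The 1/8 is divided into 2 equal shares of 1/16 among Vidar, Ylva.
Vidar is living and takes 1/16.
Ylva is living and takes 1/16.
Sindre is living and takes 1/8.
Njord is living and takes 1/8.
Hallvard predeceased; the 1/8 allotted to Hallvard's branch passes to Hallvard's issue by representation.
The 1/8 is divided into 4 equal shares of 1/32 among Liv, Hakon, Oskar, Gudrun.
Liv is living and takes 1/32.
Hakon is living and takes 1/32.
Oskar is living and takes 1/32.
Gudrun is living and takes 1/32.

Eirik 1/24; Gudrun 1/32; Hakon 1/32; Ingeborg 3/8; Liv 1/32; Magnus 1/24; Njord 1/8; Oskar 1/32; Sindre 1/8; Trygve 1/24; Vidar 1/16; Ylva 1/16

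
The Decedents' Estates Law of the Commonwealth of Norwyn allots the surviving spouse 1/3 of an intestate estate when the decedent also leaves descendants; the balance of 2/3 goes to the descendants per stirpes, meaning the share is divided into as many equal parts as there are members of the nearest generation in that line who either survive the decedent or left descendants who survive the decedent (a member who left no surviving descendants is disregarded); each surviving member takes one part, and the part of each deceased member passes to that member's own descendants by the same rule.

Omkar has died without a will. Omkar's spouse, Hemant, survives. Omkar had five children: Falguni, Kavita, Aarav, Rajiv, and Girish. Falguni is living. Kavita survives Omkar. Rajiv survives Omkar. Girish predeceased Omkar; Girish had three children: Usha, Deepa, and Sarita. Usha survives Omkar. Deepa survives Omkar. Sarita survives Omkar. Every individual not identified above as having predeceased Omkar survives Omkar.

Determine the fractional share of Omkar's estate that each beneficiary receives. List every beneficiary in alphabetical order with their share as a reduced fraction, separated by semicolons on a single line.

Aarav 2/15; Deepa 2/45; Falguni 2/15; Hemant 1/3; Kavita 2/15; Rajiv 2/15; Sarita 2/45; Usha 2/45

Hemant, as surviving spouse, takes 1/3.
The remaining 2/3 passes to Omkar's descendants per stirpes.
The 2/3 is divided into 5 equal shares of 2/15 among Falguni, Kavita, Aarav, Rajiv, Girish.
Falguni is living and takes 2/15.
Kavita is living and takes 2/15.
Aarav is living and takes 2/15.
Rajiv is living and takes 2/15.
Girish predeceased; the 2/15 allotted to Girish's branch passes to Girish's issue by representation.
The 2/15 is divided into 3 equal shares of 2/45 among Usha, Deepa, Sarita.
Usha is living and takes 2/45.
Deepa is living and takes 2/45.
Sarita is living and takes 2/45.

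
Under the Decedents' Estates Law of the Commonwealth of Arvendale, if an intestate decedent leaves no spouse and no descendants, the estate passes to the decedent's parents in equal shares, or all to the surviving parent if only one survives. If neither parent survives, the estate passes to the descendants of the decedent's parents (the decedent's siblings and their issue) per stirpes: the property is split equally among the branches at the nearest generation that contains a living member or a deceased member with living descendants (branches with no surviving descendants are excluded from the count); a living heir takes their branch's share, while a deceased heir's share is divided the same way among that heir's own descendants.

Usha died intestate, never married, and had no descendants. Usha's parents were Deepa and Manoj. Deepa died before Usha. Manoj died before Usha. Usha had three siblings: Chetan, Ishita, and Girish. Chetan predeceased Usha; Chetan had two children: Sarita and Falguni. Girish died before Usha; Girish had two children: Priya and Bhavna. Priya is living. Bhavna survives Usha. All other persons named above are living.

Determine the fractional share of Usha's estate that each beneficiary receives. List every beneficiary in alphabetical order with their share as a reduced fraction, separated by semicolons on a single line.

Bhavna 1/6; Falguni 1/6; Ishita 1/3; Priya 1/6; Sarita 1/6

Neither parent survives and there are no descendants, so the estate passes to Usha's siblings and their issue per stirpes.
The estate is divided into 3 equal shares of 1/3 among Chetan, Ishita, Girish.
Chetan predeceased; the 1/3 allotted to Chetan's branch passes to Chetan's issue by representation.
The 1/3 is divided into 2 equal shares of 1/6 among Sarita, Falguni.
Sarita is living and takes 1/6.
Falguni is living and takes 1/6.
Ishita is living and takes 1/3.
Girish predeceased; the 1/3 allotted to Girish's branch passes to Girish's issue by representation.
The 1/3 is divided into 2 equal shares of 1/6 among Priya, Bhavna.
Priya is living and takes 1/6.
Bhavna is living and takes 1/6.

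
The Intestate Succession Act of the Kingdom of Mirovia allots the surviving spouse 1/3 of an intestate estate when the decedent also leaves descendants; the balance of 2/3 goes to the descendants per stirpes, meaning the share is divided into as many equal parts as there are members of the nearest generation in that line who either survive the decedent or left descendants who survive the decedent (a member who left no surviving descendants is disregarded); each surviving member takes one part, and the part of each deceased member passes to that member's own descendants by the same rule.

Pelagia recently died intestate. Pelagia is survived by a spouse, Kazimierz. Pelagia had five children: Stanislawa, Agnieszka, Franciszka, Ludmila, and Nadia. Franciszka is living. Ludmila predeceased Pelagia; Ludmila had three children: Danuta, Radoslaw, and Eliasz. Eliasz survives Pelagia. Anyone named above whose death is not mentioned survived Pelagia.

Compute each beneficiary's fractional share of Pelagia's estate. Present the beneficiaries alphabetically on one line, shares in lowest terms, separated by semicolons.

Agnieszka 2/15; Danuta 2/45; Eliasz 2/45; Franciszka 2/15; Kazimierz 1/3; Nadia 2/15; Radoslaw 2/45; Stanislawa 2/15

Kazimierz, as surviving spouse, takes 1/3.
The remaining 2/3 passes to Pelagia's descendants per stirpes.
The 2/3 is divided into 5 equal shares of 2/15 among Stanislawa, Agnieszka, Franciszka, Ludmila, Nadia.
Stanislawa is living and takes 2/15.
Agnieszka is living and takes 2/15.
Franciszka is living and takes 2/15.
Ludmila predeceased; the 2/15 allotted to Ludmila's branch passes to Ludmila's issue by representation.
The 2/15 is divided into 3 equal shares of 2/45 among Danuta, Radoslaw, Eliasz.
Danuta is living and takes 2/45.
Radoslaw is living and takes 2/45.
Eliasz is living and takes 2/45.
Nadia is living and takes 2/15.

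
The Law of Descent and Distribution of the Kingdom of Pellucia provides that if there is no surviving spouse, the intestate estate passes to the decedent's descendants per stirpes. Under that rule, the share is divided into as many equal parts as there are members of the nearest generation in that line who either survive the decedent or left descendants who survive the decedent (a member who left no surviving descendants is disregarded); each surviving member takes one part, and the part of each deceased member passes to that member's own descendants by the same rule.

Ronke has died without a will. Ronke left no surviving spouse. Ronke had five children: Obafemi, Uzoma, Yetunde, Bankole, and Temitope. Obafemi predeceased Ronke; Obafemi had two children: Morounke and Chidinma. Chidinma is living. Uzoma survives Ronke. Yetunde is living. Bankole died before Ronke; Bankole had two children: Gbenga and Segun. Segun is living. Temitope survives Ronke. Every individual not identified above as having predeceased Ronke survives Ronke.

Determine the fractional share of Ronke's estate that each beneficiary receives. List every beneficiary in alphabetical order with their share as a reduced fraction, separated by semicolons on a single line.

Chidinma 1/10; Gbenga 1/10; Morounke 1/10; Segun 1/10; Temitope 1/5; Uzoma 1/5; Yetunde 1/5

There is no surviving spouse, so the entire estate passes to Ronke's descendants per stirpes.
The estate is divided into 5 equal shares of 1/5 among Obafemi, Uzoma, Yetunde, Bankole, Temitope.
Obafemi predeceased; the 1/5 allotted to Obafemi's branch passes to Obafemi's issue by representation.
The 1/5 is divided into 2 equal shares of 1/10 among Morounke, Chidinma.
Morounke is living and takes 1/10.
Chidinma is living and takes 1/10.
Uzoma is living and takes 1/5.
Yetunde is living and takes 1/5.
Bankole predeceased; the 1/5 allotted to Bankole's branch passes to Bankole's issue by representation.
The 1/5 is divided into 2 equal shares of 1/10 among Gbenga, Segun.
Gbenga is living and takes 1/10.
Segun is living and takes 1/10.
Temitope is living and takes 1/5.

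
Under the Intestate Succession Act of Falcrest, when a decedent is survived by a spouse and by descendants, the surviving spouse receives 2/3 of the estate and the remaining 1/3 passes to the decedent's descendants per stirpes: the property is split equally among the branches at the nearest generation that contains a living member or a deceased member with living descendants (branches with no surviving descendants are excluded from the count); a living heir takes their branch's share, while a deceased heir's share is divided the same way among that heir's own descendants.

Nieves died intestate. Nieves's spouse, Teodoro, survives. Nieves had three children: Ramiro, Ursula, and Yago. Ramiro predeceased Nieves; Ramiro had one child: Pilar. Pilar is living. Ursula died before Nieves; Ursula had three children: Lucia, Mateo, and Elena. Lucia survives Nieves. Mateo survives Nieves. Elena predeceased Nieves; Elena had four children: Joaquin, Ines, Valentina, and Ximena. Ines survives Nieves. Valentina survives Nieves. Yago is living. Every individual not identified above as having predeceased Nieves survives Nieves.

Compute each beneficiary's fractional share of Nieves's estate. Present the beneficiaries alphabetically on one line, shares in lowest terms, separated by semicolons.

Teodoro, as surviving spouse, takes 2/3.
The remaining 1/3 passes to Nieves's descendants per stirpes.
The 1/3 is divided into 3 equal shares of 1/9 among Ramiro, Ursula, Yago.
Ramiro predeceased; the 1/9 allotted to Ramiro's branch passes to Ramiro's issue by representation.
Pilar is the sole taker at this level and receives the full 1/9.
Ursula predeceased; the 1/9 allotted to Ursula's branch passes to Ursula's issue by representation.
The 1/9 is divided into 3 equal shares of 1/27 among Lucia, Mateo, Elena.
Lucia is living and takes 1/27.
Mateo is living and takes 1/27.
Elena predeceased; the 1/27 allotted to Elena's branch passes to Elena's issue by representation.
The 1/27 is divided into 4 equal shares of 1/108 among Joaquin, Ines, Valentina, Ximena.
Joaquin is living and takes 1/108.
Ines is living and takes 1/108.
Valentina is living and takes 1/108.
Ximena is living and takes 1/108.
Yago is living and takes 1/9.

Ines 1/108; Joaquin 1/108; Lucia 1/27; Mateo 1/27; Pilar 1/9; Teodoro 2/3; Valentina 1/108; Ximena 1/108; Yago 1/9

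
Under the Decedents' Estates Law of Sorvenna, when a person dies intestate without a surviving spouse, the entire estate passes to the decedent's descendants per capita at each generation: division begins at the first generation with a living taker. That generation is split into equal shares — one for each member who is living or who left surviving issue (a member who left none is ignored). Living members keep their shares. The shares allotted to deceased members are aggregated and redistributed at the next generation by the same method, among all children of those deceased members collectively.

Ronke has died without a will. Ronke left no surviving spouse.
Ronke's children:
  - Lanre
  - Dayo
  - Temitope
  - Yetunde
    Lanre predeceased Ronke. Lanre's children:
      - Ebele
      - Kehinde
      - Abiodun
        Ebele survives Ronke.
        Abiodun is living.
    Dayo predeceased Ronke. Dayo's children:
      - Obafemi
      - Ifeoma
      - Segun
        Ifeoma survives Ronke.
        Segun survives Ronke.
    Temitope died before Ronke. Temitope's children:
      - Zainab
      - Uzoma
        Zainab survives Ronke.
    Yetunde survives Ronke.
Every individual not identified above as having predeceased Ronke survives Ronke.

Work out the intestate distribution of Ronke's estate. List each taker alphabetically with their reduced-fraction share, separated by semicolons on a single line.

Abiodun 3/32; Ebele 3/32; Ifeoma 3/32; Kehinde 3/32; Obafemi 3/32; Segun 3/32; Uzoma 3/32; Yetunde 1/4; Zainab 3/32

There is no surviving spouse, so the entire estate passes to Ronke's descendants per capita at each generation.
At generation 1 (Lanre, Dayo, Temitope, Yetunde) there are 4 shares of (1)/4 = 1/4 each.
Living: Yetunde — each takes 1/4.
Deceased: Lanre, Dayo, and Temitope. Their combined 3/4 is pooled and carried to generation 2.
At generation 2 (Ebele, Kehinde, Abiodun, Obafemi, Ifeoma, Segun, Zainab, Uzoma) there are 8 shares of (3/4)/8 = 3/32 each.
Living: Ebele, Kehinde, Abiodun, Obafemi, Ifeoma, Segun, Zainab, and Uzoma — each takes 3/32.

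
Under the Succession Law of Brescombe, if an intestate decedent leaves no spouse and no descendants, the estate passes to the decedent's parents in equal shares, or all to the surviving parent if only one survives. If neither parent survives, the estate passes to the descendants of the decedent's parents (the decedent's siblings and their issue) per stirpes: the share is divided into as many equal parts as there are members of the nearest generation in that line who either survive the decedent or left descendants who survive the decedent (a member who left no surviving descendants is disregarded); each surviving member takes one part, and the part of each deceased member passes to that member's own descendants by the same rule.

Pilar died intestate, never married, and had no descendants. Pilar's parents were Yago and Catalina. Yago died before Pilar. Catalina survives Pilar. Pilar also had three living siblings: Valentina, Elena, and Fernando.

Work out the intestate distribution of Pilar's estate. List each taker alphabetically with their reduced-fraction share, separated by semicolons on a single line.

Catalina 1

Only one parent, Catalina, survives, so Catalina takes the entire estate. The siblings take nothing because a surviving parent has priority.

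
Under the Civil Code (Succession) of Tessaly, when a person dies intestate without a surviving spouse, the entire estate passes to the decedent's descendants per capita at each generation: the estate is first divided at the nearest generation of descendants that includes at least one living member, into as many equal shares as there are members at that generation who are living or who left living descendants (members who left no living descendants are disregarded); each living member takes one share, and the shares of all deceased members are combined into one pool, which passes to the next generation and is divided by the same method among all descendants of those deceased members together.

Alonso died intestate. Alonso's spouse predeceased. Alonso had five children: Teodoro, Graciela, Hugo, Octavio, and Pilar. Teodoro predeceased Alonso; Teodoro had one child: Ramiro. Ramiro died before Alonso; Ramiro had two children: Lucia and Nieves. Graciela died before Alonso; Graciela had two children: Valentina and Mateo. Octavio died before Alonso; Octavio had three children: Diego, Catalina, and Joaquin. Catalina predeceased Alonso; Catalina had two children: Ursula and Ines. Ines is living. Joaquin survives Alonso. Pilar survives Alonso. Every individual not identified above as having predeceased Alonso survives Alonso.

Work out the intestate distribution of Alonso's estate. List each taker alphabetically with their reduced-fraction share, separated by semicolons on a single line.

There is no surviving spouse, so the entire estate passes to Alonso's descendants per capita at each generation.
At generation 1 (Teodoro, Graciela, Hugo, Octavio, Pilar) there are 5 shares of (1)/5 = 1/5 each.
Living: Hugo and Pilar — each takes 1/5.
Deceased: Teodoro, Graciela, and Octavio. Their combined 3/5 is pooled and carried to generation 2.
At generation 2 (Ramiro, Valentina, Mateo, Diego, Catalina, Joaquin) there are 6 shares of (3/5)/6 = 1/10 each.
Living: Valentina, Mateo, Diego, and Joaquin — each takes 1/10.
Deceased: Ramiro and Catalina. Their combined 1/5 is pooled and carried to generation 3.
At generation 3 (Lucia, Nieves, Ursula, Ines) there are 4 shares of (1/5)/4 = 1/20 each.
Living: Lucia, Nieves, Ursula, and Ines — each takes 1/20.

Diego 1/10; Hugo 1/5; Ines 1/20; Joaquin 1/10; Lucia 1/20; Mateo 1/10; Nieves 1/20; Pilar 1/5; Ursula 1/20; Valentina 1/10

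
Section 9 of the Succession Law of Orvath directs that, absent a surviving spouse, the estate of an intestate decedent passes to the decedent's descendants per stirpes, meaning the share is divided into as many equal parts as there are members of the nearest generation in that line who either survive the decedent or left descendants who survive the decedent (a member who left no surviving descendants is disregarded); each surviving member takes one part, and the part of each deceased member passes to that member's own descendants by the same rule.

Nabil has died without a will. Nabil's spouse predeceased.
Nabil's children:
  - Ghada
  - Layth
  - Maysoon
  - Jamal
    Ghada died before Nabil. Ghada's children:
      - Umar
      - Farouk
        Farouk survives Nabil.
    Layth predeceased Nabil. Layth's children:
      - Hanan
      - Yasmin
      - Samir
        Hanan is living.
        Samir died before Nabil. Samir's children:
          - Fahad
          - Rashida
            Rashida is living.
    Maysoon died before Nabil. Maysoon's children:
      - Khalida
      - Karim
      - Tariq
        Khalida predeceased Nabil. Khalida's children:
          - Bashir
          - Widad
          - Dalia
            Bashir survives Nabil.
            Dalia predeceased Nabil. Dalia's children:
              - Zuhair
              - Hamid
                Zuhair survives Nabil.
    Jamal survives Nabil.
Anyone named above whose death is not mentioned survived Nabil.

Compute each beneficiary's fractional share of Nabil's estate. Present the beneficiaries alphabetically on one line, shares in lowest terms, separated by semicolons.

There is no surviving spouse, so the entire estate passes to Nabil's descendants per stirpes.
The estate is divided into 4 equal shares of 1/4 among Ghada, Layth, Maysoon, Jamal.
Ghada predeceased; the 1/4 allotted to Ghada's branch passes to Ghada's issue by representation.
The 1/4 is divided into 2 equal shares of 1/8 among Umar, Farouk.
Umar is living and takes 1/8.
Farouk is living and takes 1/8.
Layth predeceased; the 1/4 allotted to Layth's branch passes to Layth's issue by representation.
The 1/4 is divided into 3 equal shares of 1/12 among Hanan, Yasmin, Samir.
Hanan is living and takes 1/12.
Yasmin is living and takes 1/12.
Samir predeceased; the 1/12 allotted to Samir's branch passes to Samir's issue by representation.
The 1/12 is divided into 2 equal shares of 1/24 among Fahad, Rashida.
Fahad is living and takes 1/24.
Rashida is living and takes 1/24.
Maysoon predeceased; the 1/4 allotted to Maysoon's branch passes to Maysoon's issue by representation.
The 1/4 is divided into 3 equal shares of 1/12 among Khalida, Karim, Tariq.
Khalida predeceased; the 1/12 allotted to Khalida's branch passes to Khalida's issue by representation.
The 1/12 is divided into 3 equal shares of 1/36 among Bashir, Widad, Dalia.
Bashir is living and takes 1/36.
Widad is living and takes 1/36.
Dalia predeceased; the 1/36 allotted to Dalia's branch passes to Dalia's issue by representation.
The 1/36 is divided into 2 equal shares of 1/72 among Zuhair, Hamid.
Zuhair is living and takes 1/72.
Hamid is living and takes 1/72.
Karim is living and takes 1/12.
Tariq is living and takes 1/12.
Jamal is living and takes 1/4.

Bashir 1/36; Fahad 1/24; Farouk 1/8; Hamid 1/72; Hanan 1/12; Jamal 1/4; Karim 1/12; Rashida 1/24; Tariq 1/12; Umar 1/8; Widad 1/36; Yasmin 1/12; Zuhair 1/72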